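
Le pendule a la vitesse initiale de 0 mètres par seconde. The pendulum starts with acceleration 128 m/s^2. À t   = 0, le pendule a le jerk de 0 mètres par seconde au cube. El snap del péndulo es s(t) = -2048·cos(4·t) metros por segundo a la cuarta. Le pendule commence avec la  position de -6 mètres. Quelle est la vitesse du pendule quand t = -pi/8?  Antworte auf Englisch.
Starting from snap s(t) = -2048·cos(4·t), we take 3 integrals. Integrating snap and using the initial condition j(0) = 0, we get j(t) = -512·sin(4·t). Integrating jerk and using the initial condition a(0) = 128, we get a(t) = 128·cos(4·t). Finding the integral of a(t) and using v(0) = 0: v(t) = 32·sin(4·t). Using v(t) = 32·sin(4·t) and substituting t = -pi/8, we find v = -32.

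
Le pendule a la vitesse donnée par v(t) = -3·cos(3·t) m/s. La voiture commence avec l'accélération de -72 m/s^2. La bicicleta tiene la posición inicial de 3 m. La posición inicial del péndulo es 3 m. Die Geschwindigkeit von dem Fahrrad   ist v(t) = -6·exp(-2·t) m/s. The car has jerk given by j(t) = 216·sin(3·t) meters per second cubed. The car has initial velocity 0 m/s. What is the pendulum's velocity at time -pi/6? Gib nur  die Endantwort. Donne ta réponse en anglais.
At t = -pi/6, v = 0.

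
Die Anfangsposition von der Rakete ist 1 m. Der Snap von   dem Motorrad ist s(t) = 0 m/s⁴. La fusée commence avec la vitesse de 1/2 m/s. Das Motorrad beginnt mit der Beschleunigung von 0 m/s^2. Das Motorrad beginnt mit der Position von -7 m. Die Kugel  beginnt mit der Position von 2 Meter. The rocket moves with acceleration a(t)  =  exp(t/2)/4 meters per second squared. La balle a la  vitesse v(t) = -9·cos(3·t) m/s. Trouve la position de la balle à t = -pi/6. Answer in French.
Nous devons trouver l'intégrale de notre équation de la vitesse v(t) = -9·cos(3·t) 1 fois. En intégrant la vitesse et en utilisant la condition initiale x(0) = 2, nous obtenons x(t) = 2 - 3·sin(3·t). De l'équation de la position x(t) = 2 - 3·sin(3·t), nous substituons t = -pi/6 pour obtenir x = 5.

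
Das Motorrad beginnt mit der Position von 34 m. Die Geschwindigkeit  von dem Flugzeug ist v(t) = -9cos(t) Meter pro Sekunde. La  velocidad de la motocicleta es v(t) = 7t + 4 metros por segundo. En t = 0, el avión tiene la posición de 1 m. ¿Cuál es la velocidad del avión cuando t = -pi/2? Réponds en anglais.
We have velocity v(t) = -9·cos(t). Substituting t = -pi/2: v(-pi/2) = 0.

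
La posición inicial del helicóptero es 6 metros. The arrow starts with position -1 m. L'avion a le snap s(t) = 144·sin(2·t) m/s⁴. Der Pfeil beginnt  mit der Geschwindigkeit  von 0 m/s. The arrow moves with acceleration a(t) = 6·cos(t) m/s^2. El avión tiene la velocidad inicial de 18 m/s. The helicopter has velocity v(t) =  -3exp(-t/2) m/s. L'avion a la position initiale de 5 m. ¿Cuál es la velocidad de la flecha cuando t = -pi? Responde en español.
Partiendo de la aceleración a(t) = 6·cos(t), tomamos 1 integral. La integral de la aceleración es la velocidad. Usando v(0) = 0, obtenemos v(t) = 6·sin(t). Tenemos la velocidad v(t) = 6·sin(t). Sustituyendo t = -pi: v(-pi) = 0.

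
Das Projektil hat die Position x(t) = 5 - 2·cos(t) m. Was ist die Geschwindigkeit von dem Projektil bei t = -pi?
Ausgehend von der Position x(t) = 5 - 2·cos(t), nehmen wir 1 Ableitung. Die Ableitung von der Position ergibt die Geschwindigkeit: v(t) = 2·sin(t). Aus der Gleichung für die Geschwindigkeit v(t) = 2·sin(t), setzen wir t = -pi ein und erhalten v = 0.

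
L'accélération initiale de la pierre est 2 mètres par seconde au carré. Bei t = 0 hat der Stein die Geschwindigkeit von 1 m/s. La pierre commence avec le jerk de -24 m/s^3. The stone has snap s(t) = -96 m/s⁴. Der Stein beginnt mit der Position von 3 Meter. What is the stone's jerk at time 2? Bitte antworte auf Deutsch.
Wir müssen unsere Gleichung für den Snap s(t) = -96 1-mal integrieren. Die Stammfunktion von dem Snap, mit j(0) = -24, ergibt den Ruck: j(t) = -96·t - 24. Aus der Gleichung für den Ruck j(t) = -96·t - 24, setzen wir t = 2 ein und erhalten j = -216.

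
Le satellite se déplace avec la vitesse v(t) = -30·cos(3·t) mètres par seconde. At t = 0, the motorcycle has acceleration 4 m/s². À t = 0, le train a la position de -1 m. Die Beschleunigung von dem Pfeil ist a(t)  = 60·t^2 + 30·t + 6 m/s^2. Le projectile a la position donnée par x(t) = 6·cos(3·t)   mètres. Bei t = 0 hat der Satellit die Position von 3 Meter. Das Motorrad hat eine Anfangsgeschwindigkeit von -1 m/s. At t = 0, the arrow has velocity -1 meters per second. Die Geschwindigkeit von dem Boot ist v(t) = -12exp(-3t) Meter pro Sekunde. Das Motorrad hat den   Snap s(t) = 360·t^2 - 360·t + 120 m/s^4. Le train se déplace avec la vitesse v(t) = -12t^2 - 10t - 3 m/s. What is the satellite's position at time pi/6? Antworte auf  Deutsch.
Um dies zu lösen, müssen wir 1 Integral unserer Gleichung für die Geschwindigkeit v(t) = -30·cos(3·t) finden. Die Stammfunktion von der Geschwindigkeit ist die Position. Mit x(0) = 3 erhalten wir x(t) = 3 - 10·sin(3·t). Mit x(t) = 3 - 10·sin(3·t) und Einsetzen von t = pi/6, finden wir x = -7.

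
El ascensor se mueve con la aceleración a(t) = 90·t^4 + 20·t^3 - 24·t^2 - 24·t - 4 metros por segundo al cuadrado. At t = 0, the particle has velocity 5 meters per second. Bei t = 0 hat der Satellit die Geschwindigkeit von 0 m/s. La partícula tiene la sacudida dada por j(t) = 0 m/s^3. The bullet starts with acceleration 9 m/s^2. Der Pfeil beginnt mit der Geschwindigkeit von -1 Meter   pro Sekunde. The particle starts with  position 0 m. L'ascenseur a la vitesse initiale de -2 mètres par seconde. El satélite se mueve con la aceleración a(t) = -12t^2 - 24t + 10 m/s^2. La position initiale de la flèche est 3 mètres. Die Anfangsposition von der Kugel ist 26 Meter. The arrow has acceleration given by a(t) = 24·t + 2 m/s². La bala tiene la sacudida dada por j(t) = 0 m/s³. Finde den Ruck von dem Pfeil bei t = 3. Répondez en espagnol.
Para resolver esto, necesitamos tomar 1 derivada de nuestra ecuación de la aceleración a(t) = 24·t + 2. Derivando la aceleración, obtenemos la sacudida: j(t) = 24. Tenemos la sacudida j(t) = 24. Sustituyendo t = 3: j(3) = 24.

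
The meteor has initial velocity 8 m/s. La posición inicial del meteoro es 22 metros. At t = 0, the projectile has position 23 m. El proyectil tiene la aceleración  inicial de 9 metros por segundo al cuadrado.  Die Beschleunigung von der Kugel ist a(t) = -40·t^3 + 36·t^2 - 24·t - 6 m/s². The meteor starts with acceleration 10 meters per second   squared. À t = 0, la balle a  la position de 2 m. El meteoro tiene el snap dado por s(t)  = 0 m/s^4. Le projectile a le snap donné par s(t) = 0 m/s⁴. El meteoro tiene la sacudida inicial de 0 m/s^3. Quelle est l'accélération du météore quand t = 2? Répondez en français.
Nous devons intégrer notre équation du snap s(t) = 0 2 fois. L'intégrale du snap, avec j(0) = 0, donne le jerk: j(t) = 0. La primitive du jerk est l'accélération. En utilisant a(0) = 10, nous obtenons a(t) = 10. En utilisant a(t) = 10 et en substituant t = 2, nous trouvons a = 10.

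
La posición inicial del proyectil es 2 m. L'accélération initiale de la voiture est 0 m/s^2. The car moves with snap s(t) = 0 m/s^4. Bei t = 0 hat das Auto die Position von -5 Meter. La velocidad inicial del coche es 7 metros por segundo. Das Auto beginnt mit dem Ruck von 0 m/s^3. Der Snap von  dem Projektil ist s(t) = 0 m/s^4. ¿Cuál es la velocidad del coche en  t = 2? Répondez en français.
Nous devons trouver l'intégrale de notre équation du snap s(t) = 0 3 fois. La primitive du snap est le jerk. En utilisant j(0) = 0, nous obtenons j(t) = 0. En prenant ∫j(t)dt et en appliquant a(0) = 0, nous trouvons a(t) = 0. L'intégrale de l'accélération est la vitesse. En utilisant v(0) = 7, nous obtenons v(t) = 7. Nous avons la vitesse v(t) = 7. En substituant t = 2: v(2) = 7.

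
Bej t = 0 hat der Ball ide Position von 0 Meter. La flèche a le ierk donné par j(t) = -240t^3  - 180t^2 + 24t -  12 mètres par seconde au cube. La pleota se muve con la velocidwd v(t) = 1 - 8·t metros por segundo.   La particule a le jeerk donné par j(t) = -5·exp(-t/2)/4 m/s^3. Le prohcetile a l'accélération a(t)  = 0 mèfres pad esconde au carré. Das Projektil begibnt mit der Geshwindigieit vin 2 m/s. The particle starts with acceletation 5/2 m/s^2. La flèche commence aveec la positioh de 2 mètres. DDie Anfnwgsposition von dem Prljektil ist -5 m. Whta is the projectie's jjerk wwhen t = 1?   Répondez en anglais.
To solve this, we need to take 1 derivative of our acceleration equation a(t) = 0. Differentiating acceleration, we get jerk: j(t) = 0. We have jerk j(t) = 0. Substituting t = 1: j(1) = 0.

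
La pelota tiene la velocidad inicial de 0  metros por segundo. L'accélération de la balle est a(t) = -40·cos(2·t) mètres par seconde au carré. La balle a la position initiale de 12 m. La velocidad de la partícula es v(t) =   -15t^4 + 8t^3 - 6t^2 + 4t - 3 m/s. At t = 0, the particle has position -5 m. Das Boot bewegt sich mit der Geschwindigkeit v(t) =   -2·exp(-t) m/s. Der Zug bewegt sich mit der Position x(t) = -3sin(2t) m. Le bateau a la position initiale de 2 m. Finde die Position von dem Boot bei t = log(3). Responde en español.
Para resolver esto, necesitamos tomar 1 antiderivada de nuestra ecuación de la velocidad v(t) = -2·exp(-t). Tomando ∫v(t)dt y aplicando x(0) = 2, encontramos x(t) = 2·exp(-t). Usando x(t) = 2·exp(-t) y sustituyendo t = log(3), encontramos x = 2/3.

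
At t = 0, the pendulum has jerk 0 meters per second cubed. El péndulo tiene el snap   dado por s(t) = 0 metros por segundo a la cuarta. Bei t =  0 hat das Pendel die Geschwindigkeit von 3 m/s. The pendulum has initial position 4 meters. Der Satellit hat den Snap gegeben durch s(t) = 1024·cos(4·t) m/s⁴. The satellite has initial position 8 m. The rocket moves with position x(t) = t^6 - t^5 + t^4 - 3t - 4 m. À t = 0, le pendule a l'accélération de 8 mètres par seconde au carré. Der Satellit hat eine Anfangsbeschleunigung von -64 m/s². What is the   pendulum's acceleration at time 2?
We need to integrate our snap equation s(t) = 0 2 times. Integrating snap and using the initial condition j(0) = 0, we get j(t) = 0. The antiderivative of jerk is acceleration. Using a(0) = 8, we get a(t) = 8. We have acceleration a(t) = 8. Substituting t = 2: a(2) = 8.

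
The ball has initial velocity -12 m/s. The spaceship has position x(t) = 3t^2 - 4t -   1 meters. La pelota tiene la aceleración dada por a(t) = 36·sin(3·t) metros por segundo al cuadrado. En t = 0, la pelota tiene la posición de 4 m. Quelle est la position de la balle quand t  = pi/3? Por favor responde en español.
Debemos encontrar la antiderivada de nuestra ecuación de la aceleración a(t) = 36·sin(3·t) 2 veces. La integral de la aceleración, con v(0) = -12, da la velocidad: v(t) = -12·cos(3·t). La antiderivada de la velocidad es la posición. Usando x(0) = 4, obtenemos x(t) = 4 - 4·sin(3·t). Usando x(t) = 4 - 4·sin(3·t) y sustituyendo t = pi/3, encontramos x = 4.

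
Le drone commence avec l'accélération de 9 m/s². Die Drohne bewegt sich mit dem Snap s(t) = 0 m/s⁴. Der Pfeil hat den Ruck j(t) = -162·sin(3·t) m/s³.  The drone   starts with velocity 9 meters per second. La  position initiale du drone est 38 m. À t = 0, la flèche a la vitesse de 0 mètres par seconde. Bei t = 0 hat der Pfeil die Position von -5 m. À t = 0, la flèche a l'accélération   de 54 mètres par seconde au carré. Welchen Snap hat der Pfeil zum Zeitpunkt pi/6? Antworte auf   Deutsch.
Ausgehend von dem Ruck j(t) = -162·sin(3·t), nehmen wir 1 Ableitung. Mit d/dt von j(t) finden wir s(t) = -486·cos(3·t). Wir haben den Snap s(t) = -486·cos(3·t). Durch Einsetzen von t = pi/6: s(pi/6) = 0.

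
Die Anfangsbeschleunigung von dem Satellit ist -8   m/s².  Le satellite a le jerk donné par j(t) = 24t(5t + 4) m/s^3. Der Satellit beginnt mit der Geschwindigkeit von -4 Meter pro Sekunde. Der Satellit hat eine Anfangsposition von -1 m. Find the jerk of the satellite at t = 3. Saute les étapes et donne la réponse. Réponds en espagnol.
La sacudida en t = 3 es j = 1368.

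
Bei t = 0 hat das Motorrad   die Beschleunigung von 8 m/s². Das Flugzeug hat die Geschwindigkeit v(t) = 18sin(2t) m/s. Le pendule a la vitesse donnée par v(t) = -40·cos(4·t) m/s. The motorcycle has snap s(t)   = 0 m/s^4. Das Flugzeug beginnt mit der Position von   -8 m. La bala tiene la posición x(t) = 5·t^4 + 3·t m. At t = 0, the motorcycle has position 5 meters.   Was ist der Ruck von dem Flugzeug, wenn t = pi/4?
Ausgehend von der Geschwindigkeit v(t) = 18·sin(2·t), nehmen wir 2 Ableitungen. Durch Ableiten von der Geschwindigkeit erhalten wir die Beschleunigung: a(t) = 36·cos(2·t). Mit d/dt von a(t) finden wir j(t) = -72·sin(2·t). Aus der Gleichung für den Ruck j(t) = -72·sin(2·t), setzen wir t = pi/4 ein und erhalten j = -72.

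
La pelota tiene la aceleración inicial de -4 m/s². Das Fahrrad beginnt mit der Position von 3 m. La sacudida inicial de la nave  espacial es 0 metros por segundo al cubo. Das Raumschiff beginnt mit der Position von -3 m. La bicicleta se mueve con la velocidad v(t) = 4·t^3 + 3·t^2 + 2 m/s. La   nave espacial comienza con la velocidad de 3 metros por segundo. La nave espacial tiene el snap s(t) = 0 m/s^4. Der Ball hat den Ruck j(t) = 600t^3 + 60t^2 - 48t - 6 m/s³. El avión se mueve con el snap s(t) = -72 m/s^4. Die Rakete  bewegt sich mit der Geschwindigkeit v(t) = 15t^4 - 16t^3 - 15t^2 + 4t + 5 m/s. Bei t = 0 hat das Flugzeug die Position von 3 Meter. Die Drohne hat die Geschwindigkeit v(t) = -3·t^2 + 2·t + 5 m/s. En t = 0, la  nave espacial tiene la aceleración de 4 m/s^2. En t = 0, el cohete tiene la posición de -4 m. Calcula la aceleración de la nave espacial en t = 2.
Para resolver esto, necesitamos tomar 2 integrales de nuestra ecuación del snap s(t) = 0. Integrando el snap y usando la condición inicial j(0) = 0, obtenemos j(t) = 0. La integral de la sacudida, con a(0) = 4, da la aceleración: a(t) = 4. Usando a(t) = 4 y sustituyendo t = 2, encontramos a = 4.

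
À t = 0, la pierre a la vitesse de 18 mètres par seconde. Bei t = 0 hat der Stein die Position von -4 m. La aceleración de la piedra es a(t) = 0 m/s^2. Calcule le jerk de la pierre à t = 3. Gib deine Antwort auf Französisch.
Pour résoudre ceci, nous devons prendre 1 dérivée de notre équation de l'accélération a(t) = 0. La dérivée de l'accélération donne le jerk: j(t) = 0. Nous avons le jerk j(t) = 0. En substituant t = 3: j(3) = 0.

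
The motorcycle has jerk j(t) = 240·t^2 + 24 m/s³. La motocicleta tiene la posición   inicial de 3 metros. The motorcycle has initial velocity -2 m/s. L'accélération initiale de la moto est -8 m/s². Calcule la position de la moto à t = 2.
En partant du jerk j(t) = 240·t^2 + 24, nous prenons 3 intégrales. En prenant ∫j(t)dt et en appliquant a(0) = -8, nous trouvons a(t) = 80·t^3 + 24·t - 8. La primitive de l'accélération, avec v(0) = -2, donne la vitesse: v(t) = 20·t^4 + 12·t^2 - 8·t - 2. En intégrant la vitesse et en utilisant la condition initiale x(0) = 3, nous obtenons x(t) = 4·t^5 + 4·t^3 - 4·t^2 - 2·t + 3. Nous avons la position x(t) = 4·t^5 + 4·t^3 - 4·t^2 - 2·t + 3. En substituant t = 2: x(2) = 143.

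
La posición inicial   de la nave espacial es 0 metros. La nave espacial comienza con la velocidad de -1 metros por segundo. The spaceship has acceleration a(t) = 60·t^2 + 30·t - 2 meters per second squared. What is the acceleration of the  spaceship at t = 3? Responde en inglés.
From the given acceleration equation a(t) = 60·t^2 + 30·t - 2, we substitute t = 3 to get a = 628.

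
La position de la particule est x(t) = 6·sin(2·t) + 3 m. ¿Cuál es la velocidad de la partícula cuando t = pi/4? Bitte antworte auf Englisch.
Starting from position x(t) = 6·sin(2·t) + 3, we take 1 derivative. The derivative of position gives velocity: v(t) = 12·cos(2·t). We have velocity v(t) = 12·cos(2·t). Substituting t = pi/4: v(pi/4) = 0.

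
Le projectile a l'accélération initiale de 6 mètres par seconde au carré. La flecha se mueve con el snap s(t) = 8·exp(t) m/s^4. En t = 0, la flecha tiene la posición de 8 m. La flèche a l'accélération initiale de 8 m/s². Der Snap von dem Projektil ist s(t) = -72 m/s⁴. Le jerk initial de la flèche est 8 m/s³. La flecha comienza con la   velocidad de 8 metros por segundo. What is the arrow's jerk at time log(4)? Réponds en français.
Pour résoudre ceci, nous devons prendre 1 primitive de notre équation du snap s(t) = 8·exp(t). L'intégrale du snap est le jerk. En utilisant j(0) = 8, nous obtenons j(t) = 8·exp(t). En utilisant j(t) = 8·exp(t) et en substituant t = log(4), nous trouvons j = 32.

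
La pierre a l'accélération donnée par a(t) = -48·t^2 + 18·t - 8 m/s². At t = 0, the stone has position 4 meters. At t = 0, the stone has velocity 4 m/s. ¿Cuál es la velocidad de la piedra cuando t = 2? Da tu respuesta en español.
Para resolver esto, necesitamos tomar 1 integral de nuestra ecuación de la aceleración a(t) = -48·t^2 + 18·t - 8. Tomando ∫a(t)dt y aplicando v(0) = 4, encontramos v(t) = -16·t^3 + 9·t^2 - 8·t + 4. Tenemos la velocidad v(t) = -16·t^3 + 9·t^2 - 8·t + 4. Sustituyendo t = 2: v(2) = -104.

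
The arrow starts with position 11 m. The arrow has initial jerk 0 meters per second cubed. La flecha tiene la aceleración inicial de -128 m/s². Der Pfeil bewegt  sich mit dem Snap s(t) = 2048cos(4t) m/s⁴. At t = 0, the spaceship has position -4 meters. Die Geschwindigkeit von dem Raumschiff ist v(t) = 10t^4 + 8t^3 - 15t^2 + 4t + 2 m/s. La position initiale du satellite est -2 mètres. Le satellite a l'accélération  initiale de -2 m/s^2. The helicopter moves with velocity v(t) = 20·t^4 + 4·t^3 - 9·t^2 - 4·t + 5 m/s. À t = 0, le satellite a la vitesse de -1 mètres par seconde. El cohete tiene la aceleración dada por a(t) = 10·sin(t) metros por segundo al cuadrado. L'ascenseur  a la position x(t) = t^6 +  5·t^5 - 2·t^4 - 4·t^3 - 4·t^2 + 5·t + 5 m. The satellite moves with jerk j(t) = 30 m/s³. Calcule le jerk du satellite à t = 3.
En utilisant j(t) = 30 et en substituant t = 3, nous trouvons j = 30.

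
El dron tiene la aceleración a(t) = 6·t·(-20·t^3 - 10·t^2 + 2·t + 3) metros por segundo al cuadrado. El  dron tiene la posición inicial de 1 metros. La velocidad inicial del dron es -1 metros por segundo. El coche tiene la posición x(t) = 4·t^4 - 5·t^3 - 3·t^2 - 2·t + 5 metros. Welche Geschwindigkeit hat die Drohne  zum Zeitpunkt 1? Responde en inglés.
We need to integrate our acceleration equation a(t) = 6·t·(-20·t^3 - 10·t^2 + 2·t + 3) 1 time. Taking ∫a(t)dt and applying v(0) = -1, we find v(t) = -24·t^5 - 15·t^4 + 4·t^3 + 9·t^2 - 1. From the given velocity equation v(t) = -24·t^5 - 15·t^4 + 4·t^3 + 9·t^2 - 1, we substitute t = 1 to get v = -27.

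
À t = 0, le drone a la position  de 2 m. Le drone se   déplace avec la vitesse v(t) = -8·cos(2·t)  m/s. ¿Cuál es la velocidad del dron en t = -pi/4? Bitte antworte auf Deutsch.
Aus der Gleichung für die Geschwindigkeit v(t) = -8·cos(2·t), setzen wir t = -pi/4 ein und erhalten v = 0.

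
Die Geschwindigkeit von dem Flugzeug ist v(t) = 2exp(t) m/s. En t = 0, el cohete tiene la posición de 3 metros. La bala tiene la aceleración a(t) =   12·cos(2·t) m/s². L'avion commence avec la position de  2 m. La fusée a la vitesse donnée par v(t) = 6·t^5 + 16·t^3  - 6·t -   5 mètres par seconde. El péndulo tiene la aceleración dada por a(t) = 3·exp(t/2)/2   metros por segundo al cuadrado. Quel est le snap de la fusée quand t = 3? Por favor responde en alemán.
Um dies zu lösen, müssen wir 3 Ableitungen unserer Gleichung für die Geschwindigkeit v(t) = 6·t^5 + 16·t^3 - 6·t - 5 nehmen. Durch Ableiten von der Geschwindigkeit erhalten wir die Beschleunigung: a(t) = 30·t^4 + 48·t^2 - 6. Durch Ableiten von der Beschleunigung erhalten wir den Ruck: j(t) = 120·t^3 + 96·t. Mit d/dt von j(t) finden wir s(t) = 360·t^2 + 96. Mit s(t) = 360·t^2 + 96 und Einsetzen von t = 3, finden wir s = 3336.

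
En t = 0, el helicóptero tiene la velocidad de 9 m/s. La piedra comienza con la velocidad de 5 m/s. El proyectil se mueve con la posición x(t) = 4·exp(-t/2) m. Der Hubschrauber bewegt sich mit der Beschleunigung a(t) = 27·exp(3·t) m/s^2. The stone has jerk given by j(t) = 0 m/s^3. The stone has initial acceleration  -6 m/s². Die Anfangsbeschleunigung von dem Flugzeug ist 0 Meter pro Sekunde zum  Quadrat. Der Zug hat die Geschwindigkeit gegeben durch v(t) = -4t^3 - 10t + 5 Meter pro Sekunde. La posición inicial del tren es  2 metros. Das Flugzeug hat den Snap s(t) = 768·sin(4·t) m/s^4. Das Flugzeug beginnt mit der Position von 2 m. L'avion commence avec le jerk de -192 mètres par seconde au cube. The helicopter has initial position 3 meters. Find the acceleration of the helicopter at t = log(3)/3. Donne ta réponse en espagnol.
Tenemos la aceleración a(t) = 27·exp(3·t). Sustituyendo t = log(3)/3: a(log(3)/3) = 81.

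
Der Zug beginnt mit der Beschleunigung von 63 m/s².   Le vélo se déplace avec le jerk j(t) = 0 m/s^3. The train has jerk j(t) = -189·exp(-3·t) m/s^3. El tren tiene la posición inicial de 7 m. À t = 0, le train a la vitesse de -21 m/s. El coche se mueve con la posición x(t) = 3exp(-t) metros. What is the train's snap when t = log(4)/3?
We must differentiate our jerk equation j(t) = -189·exp(-3·t) 1 time. Differentiating jerk, we get snap: s(t) = 567·exp(-3·t). Using s(t) = 567·exp(-3·t) and substituting t = log(4)/3, we find s = 567/4.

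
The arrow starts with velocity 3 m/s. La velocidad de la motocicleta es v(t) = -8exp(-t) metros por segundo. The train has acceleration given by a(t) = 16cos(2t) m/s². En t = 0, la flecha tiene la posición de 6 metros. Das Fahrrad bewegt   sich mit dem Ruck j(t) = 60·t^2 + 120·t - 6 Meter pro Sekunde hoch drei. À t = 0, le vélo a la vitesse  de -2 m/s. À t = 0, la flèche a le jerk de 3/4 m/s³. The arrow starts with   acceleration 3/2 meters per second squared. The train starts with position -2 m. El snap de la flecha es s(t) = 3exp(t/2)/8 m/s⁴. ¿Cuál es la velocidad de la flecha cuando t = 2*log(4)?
Partiendo del snap s(t) = 3·exp(t/2)/8, tomamos 3 antiderivadas. La antiderivada del snap, con j(0) = 3/4, da la sacudida: j(t) = 3·exp(t/2)/4. Integrando la sacudida y usando la condición inicial a(0) = 3/2, obtenemos a(t) = 3·exp(t/2)/2. Tomando ∫a(t)dt y aplicando v(0) = 3, encontramos v(t) = 3·exp(t/2). De la ecuación de la velocidad v(t) = 3·exp(t/2), sustituimos t = 2*log(4) para obtener v = 12.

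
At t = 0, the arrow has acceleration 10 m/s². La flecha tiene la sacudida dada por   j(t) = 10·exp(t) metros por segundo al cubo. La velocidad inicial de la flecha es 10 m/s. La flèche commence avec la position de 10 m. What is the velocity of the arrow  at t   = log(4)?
To find the answer, we compute 2 antiderivatives of j(t) = 10·exp(t). The integral of jerk is acceleration. Using a(0) = 10, we get a(t) = 10·exp(t). The antiderivative of acceleration is velocity. Using v(0) = 10, we get v(t) = 10·exp(t). We have velocity v(t) = 10·exp(t). Substituting t = log(4): v(log(4)) = 40.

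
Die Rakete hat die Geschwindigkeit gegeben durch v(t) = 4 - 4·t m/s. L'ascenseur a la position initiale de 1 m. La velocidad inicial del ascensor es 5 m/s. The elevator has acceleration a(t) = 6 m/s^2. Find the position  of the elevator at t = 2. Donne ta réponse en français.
Nous devons intégrer notre équation de l'accélération a(t) = 6 2 fois. En intégrant l'accélération et en utilisant la condition initiale v(0) = 5, nous obtenons v(t) = 6·t + 5. L'intégrale de la vitesse, avec x(0) = 1, donne la position: x(t) = 3·t^2 + 5·t + 1. En utilisant x(t) = 3·t^2 + 5·t + 1 et en substituant t = 2, nous trouvons x = 23.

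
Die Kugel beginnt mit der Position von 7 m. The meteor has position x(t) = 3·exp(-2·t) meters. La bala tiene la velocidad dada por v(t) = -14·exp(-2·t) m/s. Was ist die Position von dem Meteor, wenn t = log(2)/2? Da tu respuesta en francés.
En utilisant x(t) = 3·exp(-2·t) et en substituant t = log(2)/2, nous trouvons x = 3/2.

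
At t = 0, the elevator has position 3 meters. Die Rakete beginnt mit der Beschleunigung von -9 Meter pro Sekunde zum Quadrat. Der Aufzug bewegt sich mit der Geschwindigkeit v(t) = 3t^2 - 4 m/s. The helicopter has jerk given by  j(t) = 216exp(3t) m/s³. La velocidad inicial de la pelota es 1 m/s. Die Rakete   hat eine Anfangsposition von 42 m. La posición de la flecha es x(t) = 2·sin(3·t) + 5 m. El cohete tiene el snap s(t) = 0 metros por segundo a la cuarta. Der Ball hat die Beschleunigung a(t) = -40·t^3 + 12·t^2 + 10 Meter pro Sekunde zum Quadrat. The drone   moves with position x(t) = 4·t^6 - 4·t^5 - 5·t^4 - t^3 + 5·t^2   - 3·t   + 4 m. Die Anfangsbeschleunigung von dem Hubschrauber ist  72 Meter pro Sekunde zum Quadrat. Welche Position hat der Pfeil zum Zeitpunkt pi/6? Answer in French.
De l'équation de la position x(t) = 2·sin(3·t) + 5, nous substituons t = pi/6 pour obtenir x = 7.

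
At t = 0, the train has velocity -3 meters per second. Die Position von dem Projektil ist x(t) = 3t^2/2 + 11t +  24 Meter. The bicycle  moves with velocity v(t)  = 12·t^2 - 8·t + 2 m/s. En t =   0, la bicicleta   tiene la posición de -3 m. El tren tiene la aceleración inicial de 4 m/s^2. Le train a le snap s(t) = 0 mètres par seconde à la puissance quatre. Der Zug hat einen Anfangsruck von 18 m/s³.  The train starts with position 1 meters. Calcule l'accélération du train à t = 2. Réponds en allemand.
Ausgehend von dem Snap s(t) = 0, nehmen wir 2 Integrale. Das Integral von dem Snap, mit j(0) = 18, ergibt den Ruck: j(t) = 18. Durch Integration von dem Ruck und Verwendung der Anfangsbedingung a(0) = 4, erhalten wir a(t) = 18·t + 4. Wir haben die Beschleunigung a(t) = 18·t + 4. Durch Einsetzen von t = 2: a(2) = 40.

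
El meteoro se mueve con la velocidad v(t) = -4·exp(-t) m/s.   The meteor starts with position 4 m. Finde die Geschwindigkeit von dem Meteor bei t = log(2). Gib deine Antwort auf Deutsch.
Wir haben die Geschwindigkeit v(t) = -4·exp(-t). Durch Einsetzen von t = log(2): v(log(2)) = -2.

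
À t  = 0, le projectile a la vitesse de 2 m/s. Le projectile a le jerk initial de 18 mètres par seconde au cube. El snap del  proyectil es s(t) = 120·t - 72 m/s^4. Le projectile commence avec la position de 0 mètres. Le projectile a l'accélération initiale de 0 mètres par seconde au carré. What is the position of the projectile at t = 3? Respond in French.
En partant du snap s(t) = 120·t - 72, nous prenons 4 intégrales. En prenant ∫s(t)dt et en appliquant j(0) = 18, nous trouvons j(t) = 60·t^2 - 72·t + 18. En intégrant le jerk et en utilisant la condition initiale a(0) = 0, nous obtenons a(t) = 2·t·(10·t^2 - 18·t + 9). En intégrant l'accélération et en utilisant la condition initiale v(0) = 2, nous obtenons v(t) = 5·t^4 - 12·t^3 + 9·t^2 + 2. L'intégrale de la vitesse, avec x(0) = 0, donne la position: x(t) = t^5 - 3·t^4 + 3·t^3 + 2·t. Nous avons la position x(t) = t^5 - 3·t^4 + 3·t^3 + 2·t. En substituant t = 3: x(3) = 87.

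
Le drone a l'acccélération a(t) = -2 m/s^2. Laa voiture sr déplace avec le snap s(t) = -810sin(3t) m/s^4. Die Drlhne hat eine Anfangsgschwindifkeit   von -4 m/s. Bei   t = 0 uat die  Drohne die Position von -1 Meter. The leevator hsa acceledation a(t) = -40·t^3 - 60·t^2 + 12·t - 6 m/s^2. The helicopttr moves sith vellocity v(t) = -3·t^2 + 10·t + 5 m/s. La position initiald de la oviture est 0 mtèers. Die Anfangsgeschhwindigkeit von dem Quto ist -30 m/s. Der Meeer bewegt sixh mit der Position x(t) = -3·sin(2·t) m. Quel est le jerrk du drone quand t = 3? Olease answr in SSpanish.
Partiendo de la aceleración a(t) = -2, tomamos 1 derivada. La derivada de la aceleración da la sacudida: j(t) = 0. Usando j(t) = 0 y sustituyendo t = 3, encontramos j = 0.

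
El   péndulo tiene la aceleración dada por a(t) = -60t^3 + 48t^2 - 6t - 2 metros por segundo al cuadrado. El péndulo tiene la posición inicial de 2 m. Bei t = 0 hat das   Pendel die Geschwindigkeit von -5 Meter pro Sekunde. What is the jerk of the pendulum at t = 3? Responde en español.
Debemos derivar nuestra ecuación de la aceleración a(t) = -60·t^3 + 48·t^2 - 6·t - 2 1 vez. La derivada de la aceleración da la sacudida: j(t) = -180·t^2 + 96·t - 6. De la ecuación de la sacudida j(t) = -180·t^2 + 96·t - 6, sustituimos t = 3 para obtener j = -1338.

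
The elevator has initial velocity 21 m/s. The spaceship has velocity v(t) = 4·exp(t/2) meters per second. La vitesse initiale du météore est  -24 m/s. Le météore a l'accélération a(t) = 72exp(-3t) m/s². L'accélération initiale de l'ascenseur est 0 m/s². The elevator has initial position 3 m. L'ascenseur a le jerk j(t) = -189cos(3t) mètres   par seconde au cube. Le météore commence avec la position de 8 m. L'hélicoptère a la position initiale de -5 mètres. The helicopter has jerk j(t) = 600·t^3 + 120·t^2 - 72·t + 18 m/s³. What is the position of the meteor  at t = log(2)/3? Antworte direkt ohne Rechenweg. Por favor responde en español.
En t = log(2)/3, x = 4.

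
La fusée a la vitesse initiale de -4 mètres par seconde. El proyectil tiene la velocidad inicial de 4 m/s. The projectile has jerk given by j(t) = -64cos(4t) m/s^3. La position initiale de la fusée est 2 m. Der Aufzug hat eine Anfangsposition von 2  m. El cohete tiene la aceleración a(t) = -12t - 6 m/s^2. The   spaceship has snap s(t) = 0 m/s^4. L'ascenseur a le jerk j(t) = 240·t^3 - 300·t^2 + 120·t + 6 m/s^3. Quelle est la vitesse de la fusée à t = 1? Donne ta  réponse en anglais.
Starting from acceleration a(t) = -12·t - 6, we take 1 antiderivative. The antiderivative of acceleration is velocity. Using v(0) = -4, we get v(t) = -6·t^2 - 6·t - 4. Using v(t) = -6·t^2 - 6·t - 4 and substituting t = 1, we find v = -16.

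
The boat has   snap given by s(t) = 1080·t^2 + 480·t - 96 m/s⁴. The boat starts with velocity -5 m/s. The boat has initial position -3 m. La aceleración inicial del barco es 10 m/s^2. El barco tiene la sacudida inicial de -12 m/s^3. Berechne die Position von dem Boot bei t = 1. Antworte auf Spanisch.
Para resolver esto, necesitamos tomar 4 antiderivadas de nuestra ecuación del snap s(t) = 1080·t^2 + 480·t - 96. Integrando el snap y usando la condición inicial j(0) = -12, obtenemos j(t) = 360·t^3 + 240·t^2 - 96·t - 12. La antiderivada de la sacudida es la aceleración. Usando a(0) = 10, obtenemos a(t) = 90·t^4 + 80·t^3 - 48·t^2 - 12·t + 10. La antiderivada de la aceleración es la velocidad. Usando v(0) = -5, obtenemos v(t) = 18·t^5 + 20·t^4 - 16·t^3 - 6·t^2 + 10·t - 5. La antiderivada de la velocidad, con x(0) = -3, da la posición: x(t) = 3·t^6 + 4·t^5 - 4·t^4 - 2·t^3 + 5·t^2 - 5·t - 3. De la ecuación de la posición x(t) = 3·t^6 + 4·t^5 - 4·t^4 - 2·t^3 + 5·t^2 - 5·t - 3, sustituimos t = 1 para obtener x = -2.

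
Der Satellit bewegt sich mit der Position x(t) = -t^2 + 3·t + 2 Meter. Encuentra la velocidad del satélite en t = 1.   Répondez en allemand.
Um dies zu lösen, müssen wir 1 Ableitung unserer Gleichung für die Position x(t) = -t^2 + 3·t + 2 nehmen. Mit d/dt von x(t) finden wir v(t) = 3 - 2·t. Wir haben die Geschwindigkeit v(t) = 3 - 2·t. Durch Einsetzen von t = 1: v(1) = 1.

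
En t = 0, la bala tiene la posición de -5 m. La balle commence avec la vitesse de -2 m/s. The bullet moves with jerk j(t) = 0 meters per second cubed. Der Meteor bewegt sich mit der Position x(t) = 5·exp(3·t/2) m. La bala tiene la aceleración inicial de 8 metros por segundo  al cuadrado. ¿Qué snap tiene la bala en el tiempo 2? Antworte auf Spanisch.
Partiendo de la sacudida j(t) = 0, tomamos 1 derivada. La derivada de la sacudida da el snap: s(t) = 0. Tenemos el snap s(t) = 0. Sustituyendo t = 2: s(2) = 0.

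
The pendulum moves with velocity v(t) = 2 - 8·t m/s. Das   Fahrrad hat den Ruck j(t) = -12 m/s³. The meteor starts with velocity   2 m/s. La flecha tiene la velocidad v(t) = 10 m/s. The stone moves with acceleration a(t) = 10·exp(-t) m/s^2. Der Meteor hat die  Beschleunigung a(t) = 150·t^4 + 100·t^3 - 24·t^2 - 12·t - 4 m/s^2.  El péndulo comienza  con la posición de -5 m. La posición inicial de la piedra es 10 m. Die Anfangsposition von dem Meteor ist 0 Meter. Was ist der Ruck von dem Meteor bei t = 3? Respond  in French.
En partant de l'accélération a(t) = 150·t^4 + 100·t^3 - 24·t^2 - 12·t - 4, nous prenons 1 dérivée. En dérivant l'accélération, nous obtenons le jerk: j(t) = 600·t^3 + 300·t^2 - 48·t - 12. En utilisant j(t) = 600·t^3 + 300·t^2 - 48·t - 12 et en substituant t = 3, nous trouvons j = 18744.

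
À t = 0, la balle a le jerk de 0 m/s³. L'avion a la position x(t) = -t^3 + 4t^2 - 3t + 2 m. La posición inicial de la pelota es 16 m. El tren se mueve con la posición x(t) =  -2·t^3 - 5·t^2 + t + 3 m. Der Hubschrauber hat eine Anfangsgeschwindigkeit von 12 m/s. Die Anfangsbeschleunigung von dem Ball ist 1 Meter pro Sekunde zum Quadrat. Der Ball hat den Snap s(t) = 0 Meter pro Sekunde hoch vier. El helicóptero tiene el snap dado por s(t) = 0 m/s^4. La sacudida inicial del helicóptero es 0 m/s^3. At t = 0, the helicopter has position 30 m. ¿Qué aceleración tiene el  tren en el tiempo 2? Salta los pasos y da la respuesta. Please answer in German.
Die Beschleunigung bei t = 2 ist a = -34.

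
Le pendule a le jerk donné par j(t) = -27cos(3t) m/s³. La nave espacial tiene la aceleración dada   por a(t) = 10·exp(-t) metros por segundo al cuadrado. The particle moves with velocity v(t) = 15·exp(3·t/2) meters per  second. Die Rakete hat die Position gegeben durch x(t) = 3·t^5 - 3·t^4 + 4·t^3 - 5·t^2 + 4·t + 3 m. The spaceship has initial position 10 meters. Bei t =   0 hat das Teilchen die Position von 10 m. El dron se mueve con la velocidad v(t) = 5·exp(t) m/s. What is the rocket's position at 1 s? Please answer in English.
Using x(t) = 3·t^5 - 3·t^4 + 4·t^3 - 5·t^2 + 4·t + 3 and substituting t = 1, we find x = 6.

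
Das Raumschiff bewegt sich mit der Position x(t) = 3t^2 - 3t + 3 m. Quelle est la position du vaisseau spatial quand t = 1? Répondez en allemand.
Wir haben die Position x(t) = 3·t^2 - 3·t + 3. Durch Einsetzen von t = 1: x(1) = 3.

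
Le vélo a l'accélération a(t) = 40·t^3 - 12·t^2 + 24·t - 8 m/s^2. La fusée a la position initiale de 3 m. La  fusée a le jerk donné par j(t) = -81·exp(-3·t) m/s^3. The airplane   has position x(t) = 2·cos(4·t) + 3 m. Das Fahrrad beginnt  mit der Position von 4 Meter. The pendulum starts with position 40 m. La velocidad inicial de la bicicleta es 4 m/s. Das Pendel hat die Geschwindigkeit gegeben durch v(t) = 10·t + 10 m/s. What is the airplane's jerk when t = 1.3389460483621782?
Starting from position x(t) = 2·cos(4·t) + 3, we take 3 derivatives. Differentiating position, we get velocity: v(t) = -8·sin(4·t). The derivative of velocity gives acceleration: a(t) = -32·cos(4·t). Differentiating acceleration, we get jerk: j(t) = 128·sin(4·t). We have jerk j(t) = 128·sin(4·t). Substituting t = 1.3389460483621782: j(1.3389460483621782) = -102.408132217840.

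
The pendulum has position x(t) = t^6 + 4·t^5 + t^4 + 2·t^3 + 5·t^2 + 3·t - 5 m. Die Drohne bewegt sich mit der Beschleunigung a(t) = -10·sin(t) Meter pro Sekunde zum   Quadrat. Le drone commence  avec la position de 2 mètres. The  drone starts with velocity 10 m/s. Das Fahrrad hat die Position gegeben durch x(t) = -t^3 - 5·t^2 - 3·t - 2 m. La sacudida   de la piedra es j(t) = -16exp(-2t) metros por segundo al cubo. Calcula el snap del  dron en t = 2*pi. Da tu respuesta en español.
Para resolver esto, necesitamos tomar 2 derivadas de nuestra ecuación de la aceleración a(t) = -10·sin(t). Tomando d/dt de a(t), encontramos j(t) = -10·cos(t). La derivada de la sacudida da el snap: s(t) = 10·sin(t). Usando s(t) = 10·sin(t) y sustituyendo t = 2*pi, encontramos s = 0.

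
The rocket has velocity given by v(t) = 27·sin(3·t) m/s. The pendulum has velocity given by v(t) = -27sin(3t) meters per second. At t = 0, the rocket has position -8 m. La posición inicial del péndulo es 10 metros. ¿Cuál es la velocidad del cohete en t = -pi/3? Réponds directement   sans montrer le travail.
v(-pi/3) = 0.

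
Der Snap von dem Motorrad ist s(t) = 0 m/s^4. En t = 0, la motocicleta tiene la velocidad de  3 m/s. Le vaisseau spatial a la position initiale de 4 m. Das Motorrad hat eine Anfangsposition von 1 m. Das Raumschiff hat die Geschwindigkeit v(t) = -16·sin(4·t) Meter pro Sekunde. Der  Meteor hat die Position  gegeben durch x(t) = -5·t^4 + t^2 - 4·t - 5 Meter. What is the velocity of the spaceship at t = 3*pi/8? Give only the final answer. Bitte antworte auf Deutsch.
Bei t = 3*pi/8, v = 16.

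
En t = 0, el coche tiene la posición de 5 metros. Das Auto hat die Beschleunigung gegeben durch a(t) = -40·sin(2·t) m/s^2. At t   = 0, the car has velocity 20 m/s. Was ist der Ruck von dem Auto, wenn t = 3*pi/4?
Um dies zu lösen, müssen wir 1 Ableitung unserer Gleichung für die Beschleunigung a(t) = -40·sin(2·t) nehmen. Mit d/dt von a(t) finden wir j(t) = -80·cos(2·t). Aus der Gleichung für den Ruck j(t) = -80·cos(2·t), setzen wir t = 3*pi/4 ein und erhalten j = 0.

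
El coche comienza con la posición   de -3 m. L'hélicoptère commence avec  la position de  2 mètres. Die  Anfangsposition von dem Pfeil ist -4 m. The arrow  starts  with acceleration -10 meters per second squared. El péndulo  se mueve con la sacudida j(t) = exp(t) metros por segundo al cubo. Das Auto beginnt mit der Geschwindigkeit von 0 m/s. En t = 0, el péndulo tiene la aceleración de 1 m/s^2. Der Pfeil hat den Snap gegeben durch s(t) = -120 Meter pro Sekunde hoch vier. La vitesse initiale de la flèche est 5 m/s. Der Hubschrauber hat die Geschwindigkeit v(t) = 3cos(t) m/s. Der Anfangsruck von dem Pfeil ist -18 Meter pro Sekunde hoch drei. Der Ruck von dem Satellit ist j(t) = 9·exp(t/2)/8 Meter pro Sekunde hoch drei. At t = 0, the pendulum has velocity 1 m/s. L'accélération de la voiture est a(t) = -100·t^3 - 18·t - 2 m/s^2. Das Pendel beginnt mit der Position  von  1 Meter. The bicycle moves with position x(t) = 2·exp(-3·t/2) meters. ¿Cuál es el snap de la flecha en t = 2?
Tenemos el snap s(t) = -120. Sustituyendo t = 2: s(2) = -120.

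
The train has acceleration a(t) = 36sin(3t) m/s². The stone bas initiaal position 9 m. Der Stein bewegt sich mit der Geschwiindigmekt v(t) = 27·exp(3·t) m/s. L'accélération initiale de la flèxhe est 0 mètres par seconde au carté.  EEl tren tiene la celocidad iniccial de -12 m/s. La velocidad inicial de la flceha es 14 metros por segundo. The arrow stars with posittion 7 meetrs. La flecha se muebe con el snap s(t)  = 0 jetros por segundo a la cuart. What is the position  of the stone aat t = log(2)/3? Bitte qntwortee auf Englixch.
To solve this, we need to take 1 integral of our velocity equation v(t) = 27·exp(3·t). The antiderivative of velocity is position. Using x(0) = 9, we get x(t) = 9·exp(3·t). We have position x(t) = 9·exp(3·t). Substituting t = log(2)/3: x(log(2)/3) = 18.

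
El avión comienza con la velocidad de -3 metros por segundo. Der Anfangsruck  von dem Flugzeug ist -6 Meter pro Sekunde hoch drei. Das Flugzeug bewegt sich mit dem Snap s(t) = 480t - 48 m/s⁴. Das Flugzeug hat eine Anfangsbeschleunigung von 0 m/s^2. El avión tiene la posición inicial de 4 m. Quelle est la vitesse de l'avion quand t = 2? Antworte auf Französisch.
Nous devons intégrer notre équation du snap s(t) = 480·t - 48 3 fois. La primitive du snap, avec j(0) = -6, donne le jerk: j(t) = 240·t^2 - 48·t - 6. En prenant ∫j(t)dt et en appliquant a(0) = 0, nous trouvons a(t) = 2·t·(40·t^2 - 12·t - 3). La primitive de l'accélération est la vitesse. En utilisant v(0) = -3, nous obtenons v(t) = 20·t^4 - 8·t^3 - 3·t^2 - 3. De l'équation de la vitesse v(t) = 20·t^4 - 8·t^3 - 3·t^2 - 3, nous substituons t = 2 pour obtenir v = 241.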